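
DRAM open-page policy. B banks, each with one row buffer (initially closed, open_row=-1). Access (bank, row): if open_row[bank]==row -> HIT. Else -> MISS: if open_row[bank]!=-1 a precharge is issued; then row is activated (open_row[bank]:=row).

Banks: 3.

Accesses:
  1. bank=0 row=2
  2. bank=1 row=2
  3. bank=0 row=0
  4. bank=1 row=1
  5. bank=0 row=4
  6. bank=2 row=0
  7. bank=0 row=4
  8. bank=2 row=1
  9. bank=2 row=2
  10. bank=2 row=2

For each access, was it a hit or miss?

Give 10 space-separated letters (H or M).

Acc 1: bank0 row2 -> MISS (open row2); precharges=0
Acc 2: bank1 row2 -> MISS (open row2); precharges=0
Acc 3: bank0 row0 -> MISS (open row0); precharges=1
Acc 4: bank1 row1 -> MISS (open row1); precharges=2
Acc 5: bank0 row4 -> MISS (open row4); precharges=3
Acc 6: bank2 row0 -> MISS (open row0); precharges=3
Acc 7: bank0 row4 -> HIT
Acc 8: bank2 row1 -> MISS (open row1); precharges=4
Acc 9: bank2 row2 -> MISS (open row2); precharges=5
Acc 10: bank2 row2 -> HIT

Answer: M M M M M M H M M H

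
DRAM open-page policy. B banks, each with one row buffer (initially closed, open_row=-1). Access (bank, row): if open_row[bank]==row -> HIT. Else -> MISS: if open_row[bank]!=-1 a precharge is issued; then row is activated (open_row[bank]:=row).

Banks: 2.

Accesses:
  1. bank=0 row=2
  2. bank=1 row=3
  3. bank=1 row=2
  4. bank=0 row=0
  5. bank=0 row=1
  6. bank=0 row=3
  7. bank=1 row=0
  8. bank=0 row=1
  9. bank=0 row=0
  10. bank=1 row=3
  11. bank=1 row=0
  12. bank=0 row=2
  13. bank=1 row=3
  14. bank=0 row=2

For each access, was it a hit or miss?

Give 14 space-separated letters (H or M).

Acc 1: bank0 row2 -> MISS (open row2); precharges=0
Acc 2: bank1 row3 -> MISS (open row3); precharges=0
Acc 3: bank1 row2 -> MISS (open row2); precharges=1
Acc 4: bank0 row0 -> MISS (open row0); precharges=2
Acc 5: bank0 row1 -> MISS (open row1); precharges=3
Acc 6: bank0 row3 -> MISS (open row3); precharges=4
Acc 7: bank1 row0 -> MISS (open row0); precharges=5
Acc 8: bank0 row1 -> MISS (open row1); precharges=6
Acc 9: bank0 row0 -> MISS (open row0); precharges=7
Acc 10: bank1 row3 -> MISS (open row3); precharges=8
Acc 11: bank1 row0 -> MISS (open row0); precharges=9
Acc 12: bank0 row2 -> MISS (open row2); precharges=10
Acc 13: bank1 row3 -> MISS (open row3); precharges=11
Acc 14: bank0 row2 -> HIT

Answer: M M M M M M M M M M M M M H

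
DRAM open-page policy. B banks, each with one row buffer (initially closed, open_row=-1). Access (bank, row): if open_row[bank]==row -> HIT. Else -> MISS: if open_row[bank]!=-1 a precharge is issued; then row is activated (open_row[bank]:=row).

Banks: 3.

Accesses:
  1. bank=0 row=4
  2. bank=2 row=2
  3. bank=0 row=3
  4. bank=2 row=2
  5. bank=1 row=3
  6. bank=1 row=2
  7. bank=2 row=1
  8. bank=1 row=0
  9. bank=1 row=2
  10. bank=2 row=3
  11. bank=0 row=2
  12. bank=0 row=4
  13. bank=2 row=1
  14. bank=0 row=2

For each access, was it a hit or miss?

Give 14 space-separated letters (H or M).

Answer: M M M H M M M M M M M M M M

Derivation:
Acc 1: bank0 row4 -> MISS (open row4); precharges=0
Acc 2: bank2 row2 -> MISS (open row2); precharges=0
Acc 3: bank0 row3 -> MISS (open row3); precharges=1
Acc 4: bank2 row2 -> HIT
Acc 5: bank1 row3 -> MISS (open row3); precharges=1
Acc 6: bank1 row2 -> MISS (open row2); precharges=2
Acc 7: bank2 row1 -> MISS (open row1); precharges=3
Acc 8: bank1 row0 -> MISS (open row0); precharges=4
Acc 9: bank1 row2 -> MISS (open row2); precharges=5
Acc 10: bank2 row3 -> MISS (open row3); precharges=6
Acc 11: bank0 row2 -> MISS (open row2); precharges=7
Acc 12: bank0 row4 -> MISS (open row4); precharges=8
Acc 13: bank2 row1 -> MISS (open row1); precharges=9
Acc 14: bank0 row2 -> MISS (open row2); precharges=10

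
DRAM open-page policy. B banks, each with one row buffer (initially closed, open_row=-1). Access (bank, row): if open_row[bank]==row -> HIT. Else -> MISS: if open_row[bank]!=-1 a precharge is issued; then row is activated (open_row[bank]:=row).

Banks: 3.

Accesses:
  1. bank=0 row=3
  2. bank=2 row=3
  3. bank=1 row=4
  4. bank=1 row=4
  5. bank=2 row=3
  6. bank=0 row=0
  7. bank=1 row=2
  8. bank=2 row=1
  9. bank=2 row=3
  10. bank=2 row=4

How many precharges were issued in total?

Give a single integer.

Answer: 5

Derivation:
Acc 1: bank0 row3 -> MISS (open row3); precharges=0
Acc 2: bank2 row3 -> MISS (open row3); precharges=0
Acc 3: bank1 row4 -> MISS (open row4); precharges=0
Acc 4: bank1 row4 -> HIT
Acc 5: bank2 row3 -> HIT
Acc 6: bank0 row0 -> MISS (open row0); precharges=1
Acc 7: bank1 row2 -> MISS (open row2); precharges=2
Acc 8: bank2 row1 -> MISS (open row1); precharges=3
Acc 9: bank2 row3 -> MISS (open row3); precharges=4
Acc 10: bank2 row4 -> MISS (open row4); precharges=5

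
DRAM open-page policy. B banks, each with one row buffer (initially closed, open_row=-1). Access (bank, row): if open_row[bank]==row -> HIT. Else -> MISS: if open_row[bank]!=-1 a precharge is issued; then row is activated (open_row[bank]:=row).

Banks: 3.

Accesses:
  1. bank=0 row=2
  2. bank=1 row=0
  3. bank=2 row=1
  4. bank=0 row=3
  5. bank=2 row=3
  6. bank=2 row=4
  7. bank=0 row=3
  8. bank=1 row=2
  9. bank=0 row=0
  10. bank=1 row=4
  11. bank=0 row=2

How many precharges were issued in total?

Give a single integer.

Acc 1: bank0 row2 -> MISS (open row2); precharges=0
Acc 2: bank1 row0 -> MISS (open row0); precharges=0
Acc 3: bank2 row1 -> MISS (open row1); precharges=0
Acc 4: bank0 row3 -> MISS (open row3); precharges=1
Acc 5: bank2 row3 -> MISS (open row3); precharges=2
Acc 6: bank2 row4 -> MISS (open row4); precharges=3
Acc 7: bank0 row3 -> HIT
Acc 8: bank1 row2 -> MISS (open row2); precharges=4
Acc 9: bank0 row0 -> MISS (open row0); precharges=5
Acc 10: bank1 row4 -> MISS (open row4); precharges=6
Acc 11: bank0 row2 -> MISS (open row2); precharges=7

Answer: 7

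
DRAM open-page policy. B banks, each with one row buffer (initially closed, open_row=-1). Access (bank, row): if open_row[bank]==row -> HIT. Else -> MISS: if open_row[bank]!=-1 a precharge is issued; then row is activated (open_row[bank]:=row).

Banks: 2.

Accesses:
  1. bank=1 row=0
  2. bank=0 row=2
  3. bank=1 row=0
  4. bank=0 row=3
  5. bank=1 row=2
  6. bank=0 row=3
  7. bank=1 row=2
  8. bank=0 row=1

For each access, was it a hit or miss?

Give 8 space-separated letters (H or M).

Acc 1: bank1 row0 -> MISS (open row0); precharges=0
Acc 2: bank0 row2 -> MISS (open row2); precharges=0
Acc 3: bank1 row0 -> HIT
Acc 4: bank0 row3 -> MISS (open row3); precharges=1
Acc 5: bank1 row2 -> MISS (open row2); precharges=2
Acc 6: bank0 row3 -> HIT
Acc 7: bank1 row2 -> HIT
Acc 8: bank0 row1 -> MISS (open row1); precharges=3

Answer: M M H M M H H M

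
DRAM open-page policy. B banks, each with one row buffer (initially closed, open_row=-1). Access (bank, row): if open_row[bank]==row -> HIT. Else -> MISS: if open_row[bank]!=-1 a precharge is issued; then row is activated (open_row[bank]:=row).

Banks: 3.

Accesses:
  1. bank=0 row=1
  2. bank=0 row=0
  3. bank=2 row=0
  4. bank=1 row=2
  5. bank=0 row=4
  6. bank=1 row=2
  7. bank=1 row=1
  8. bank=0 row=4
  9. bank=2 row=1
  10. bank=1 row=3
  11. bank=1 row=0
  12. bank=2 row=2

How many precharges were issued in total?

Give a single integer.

Acc 1: bank0 row1 -> MISS (open row1); precharges=0
Acc 2: bank0 row0 -> MISS (open row0); precharges=1
Acc 3: bank2 row0 -> MISS (open row0); precharges=1
Acc 4: bank1 row2 -> MISS (open row2); precharges=1
Acc 5: bank0 row4 -> MISS (open row4); precharges=2
Acc 6: bank1 row2 -> HIT
Acc 7: bank1 row1 -> MISS (open row1); precharges=3
Acc 8: bank0 row4 -> HIT
Acc 9: bank2 row1 -> MISS (open row1); precharges=4
Acc 10: bank1 row3 -> MISS (open row3); precharges=5
Acc 11: bank1 row0 -> MISS (open row0); precharges=6
Acc 12: bank2 row2 -> MISS (open row2); precharges=7

Answer: 7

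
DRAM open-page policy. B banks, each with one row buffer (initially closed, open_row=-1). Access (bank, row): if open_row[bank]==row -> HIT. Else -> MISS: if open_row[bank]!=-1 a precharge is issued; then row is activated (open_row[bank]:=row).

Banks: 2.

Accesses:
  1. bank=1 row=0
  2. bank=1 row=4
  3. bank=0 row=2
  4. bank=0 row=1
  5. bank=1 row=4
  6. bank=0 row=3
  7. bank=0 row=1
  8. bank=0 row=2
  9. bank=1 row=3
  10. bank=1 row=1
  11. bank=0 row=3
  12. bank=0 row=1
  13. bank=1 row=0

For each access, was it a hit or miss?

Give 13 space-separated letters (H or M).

Answer: M M M M H M M M M M M M M

Derivation:
Acc 1: bank1 row0 -> MISS (open row0); precharges=0
Acc 2: bank1 row4 -> MISS (open row4); precharges=1
Acc 3: bank0 row2 -> MISS (open row2); precharges=1
Acc 4: bank0 row1 -> MISS (open row1); precharges=2
Acc 5: bank1 row4 -> HIT
Acc 6: bank0 row3 -> MISS (open row3); precharges=3
Acc 7: bank0 row1 -> MISS (open row1); precharges=4
Acc 8: bank0 row2 -> MISS (open row2); precharges=5
Acc 9: bank1 row3 -> MISS (open row3); precharges=6
Acc 10: bank1 row1 -> MISS (open row1); precharges=7
Acc 11: bank0 row3 -> MISS (open row3); precharges=8
Acc 12: bank0 row1 -> MISS (open row1); precharges=9
Acc 13: bank1 row0 -> MISS (open row0); precharges=10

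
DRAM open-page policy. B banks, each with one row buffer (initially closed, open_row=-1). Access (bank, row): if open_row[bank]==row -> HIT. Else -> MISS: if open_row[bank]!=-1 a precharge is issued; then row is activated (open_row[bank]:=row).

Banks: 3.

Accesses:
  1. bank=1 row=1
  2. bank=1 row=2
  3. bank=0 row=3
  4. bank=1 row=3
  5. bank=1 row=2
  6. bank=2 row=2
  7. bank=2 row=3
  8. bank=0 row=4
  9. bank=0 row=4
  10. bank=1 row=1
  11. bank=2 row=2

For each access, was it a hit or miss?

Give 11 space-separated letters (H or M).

Acc 1: bank1 row1 -> MISS (open row1); precharges=0
Acc 2: bank1 row2 -> MISS (open row2); precharges=1
Acc 3: bank0 row3 -> MISS (open row3); precharges=1
Acc 4: bank1 row3 -> MISS (open row3); precharges=2
Acc 5: bank1 row2 -> MISS (open row2); precharges=3
Acc 6: bank2 row2 -> MISS (open row2); precharges=3
Acc 7: bank2 row3 -> MISS (open row3); precharges=4
Acc 8: bank0 row4 -> MISS (open row4); precharges=5
Acc 9: bank0 row4 -> HIT
Acc 10: bank1 row1 -> MISS (open row1); precharges=6
Acc 11: bank2 row2 -> MISS (open row2); precharges=7

Answer: M M M M M M M M H M M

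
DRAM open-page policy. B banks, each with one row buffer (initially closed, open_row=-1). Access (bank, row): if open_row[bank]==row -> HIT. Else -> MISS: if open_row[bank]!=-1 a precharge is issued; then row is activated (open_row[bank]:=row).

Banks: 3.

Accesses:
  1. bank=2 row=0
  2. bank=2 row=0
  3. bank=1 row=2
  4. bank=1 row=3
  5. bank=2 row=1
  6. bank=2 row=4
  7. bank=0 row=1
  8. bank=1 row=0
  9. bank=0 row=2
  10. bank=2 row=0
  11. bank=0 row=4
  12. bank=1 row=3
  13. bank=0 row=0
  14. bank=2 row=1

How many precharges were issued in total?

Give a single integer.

Answer: 10

Derivation:
Acc 1: bank2 row0 -> MISS (open row0); precharges=0
Acc 2: bank2 row0 -> HIT
Acc 3: bank1 row2 -> MISS (open row2); precharges=0
Acc 4: bank1 row3 -> MISS (open row3); precharges=1
Acc 5: bank2 row1 -> MISS (open row1); precharges=2
Acc 6: bank2 row4 -> MISS (open row4); precharges=3
Acc 7: bank0 row1 -> MISS (open row1); precharges=3
Acc 8: bank1 row0 -> MISS (open row0); precharges=4
Acc 9: bank0 row2 -> MISS (open row2); precharges=5
Acc 10: bank2 row0 -> MISS (open row0); precharges=6
Acc 11: bank0 row4 -> MISS (open row4); precharges=7
Acc 12: bank1 row3 -> MISS (open row3); precharges=8
Acc 13: bank0 row0 -> MISS (open row0); precharges=9
Acc 14: bank2 row1 -> MISS (open row1); precharges=10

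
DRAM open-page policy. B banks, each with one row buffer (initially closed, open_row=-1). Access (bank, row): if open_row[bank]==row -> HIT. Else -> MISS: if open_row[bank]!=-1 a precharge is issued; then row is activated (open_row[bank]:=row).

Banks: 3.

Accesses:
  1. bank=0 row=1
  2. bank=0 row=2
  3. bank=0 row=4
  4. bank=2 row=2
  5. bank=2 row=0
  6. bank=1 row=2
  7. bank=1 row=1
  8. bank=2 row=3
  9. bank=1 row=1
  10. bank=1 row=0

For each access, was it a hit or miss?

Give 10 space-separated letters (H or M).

Answer: M M M M M M M M H M

Derivation:
Acc 1: bank0 row1 -> MISS (open row1); precharges=0
Acc 2: bank0 row2 -> MISS (open row2); precharges=1
Acc 3: bank0 row4 -> MISS (open row4); precharges=2
Acc 4: bank2 row2 -> MISS (open row2); precharges=2
Acc 5: bank2 row0 -> MISS (open row0); precharges=3
Acc 6: bank1 row2 -> MISS (open row2); precharges=3
Acc 7: bank1 row1 -> MISS (open row1); precharges=4
Acc 8: bank2 row3 -> MISS (open row3); precharges=5
Acc 9: bank1 row1 -> HIT
Acc 10: bank1 row0 -> MISS (open row0); precharges=6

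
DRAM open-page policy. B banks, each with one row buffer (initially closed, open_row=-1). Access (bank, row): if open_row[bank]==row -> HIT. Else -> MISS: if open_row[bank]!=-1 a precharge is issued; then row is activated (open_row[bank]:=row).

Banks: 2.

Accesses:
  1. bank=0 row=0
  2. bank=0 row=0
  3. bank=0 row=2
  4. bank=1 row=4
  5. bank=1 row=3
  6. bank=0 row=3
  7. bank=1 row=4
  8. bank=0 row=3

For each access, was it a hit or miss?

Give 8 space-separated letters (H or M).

Answer: M H M M M M M H

Derivation:
Acc 1: bank0 row0 -> MISS (open row0); precharges=0
Acc 2: bank0 row0 -> HIT
Acc 3: bank0 row2 -> MISS (open row2); precharges=1
Acc 4: bank1 row4 -> MISS (open row4); precharges=1
Acc 5: bank1 row3 -> MISS (open row3); precharges=2
Acc 6: bank0 row3 -> MISS (open row3); precharges=3
Acc 7: bank1 row4 -> MISS (open row4); precharges=4
Acc 8: bank0 row3 -> HIT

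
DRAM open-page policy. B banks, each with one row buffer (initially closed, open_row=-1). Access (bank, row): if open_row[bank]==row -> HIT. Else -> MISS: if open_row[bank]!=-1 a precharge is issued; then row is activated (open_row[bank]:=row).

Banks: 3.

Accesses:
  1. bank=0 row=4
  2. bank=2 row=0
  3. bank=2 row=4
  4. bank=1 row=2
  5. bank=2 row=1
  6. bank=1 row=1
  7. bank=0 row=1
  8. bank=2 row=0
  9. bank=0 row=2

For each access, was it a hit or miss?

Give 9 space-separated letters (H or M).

Acc 1: bank0 row4 -> MISS (open row4); precharges=0
Acc 2: bank2 row0 -> MISS (open row0); precharges=0
Acc 3: bank2 row4 -> MISS (open row4); precharges=1
Acc 4: bank1 row2 -> MISS (open row2); precharges=1
Acc 5: bank2 row1 -> MISS (open row1); precharges=2
Acc 6: bank1 row1 -> MISS (open row1); precharges=3
Acc 7: bank0 row1 -> MISS (open row1); precharges=4
Acc 8: bank2 row0 -> MISS (open row0); precharges=5
Acc 9: bank0 row2 -> MISS (open row2); precharges=6

Answer: M M M M M M M M M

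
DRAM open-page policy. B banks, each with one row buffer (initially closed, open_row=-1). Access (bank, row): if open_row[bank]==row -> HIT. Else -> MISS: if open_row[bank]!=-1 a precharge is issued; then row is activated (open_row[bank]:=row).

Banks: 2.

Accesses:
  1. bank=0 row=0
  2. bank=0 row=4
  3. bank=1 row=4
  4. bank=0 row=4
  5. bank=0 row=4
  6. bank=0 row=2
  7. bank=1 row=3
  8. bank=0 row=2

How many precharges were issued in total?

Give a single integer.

Acc 1: bank0 row0 -> MISS (open row0); precharges=0
Acc 2: bank0 row4 -> MISS (open row4); precharges=1
Acc 3: bank1 row4 -> MISS (open row4); precharges=1
Acc 4: bank0 row4 -> HIT
Acc 5: bank0 row4 -> HIT
Acc 6: bank0 row2 -> MISS (open row2); precharges=2
Acc 7: bank1 row3 -> MISS (open row3); precharges=3
Acc 8: bank0 row2 -> HIT

Answer: 3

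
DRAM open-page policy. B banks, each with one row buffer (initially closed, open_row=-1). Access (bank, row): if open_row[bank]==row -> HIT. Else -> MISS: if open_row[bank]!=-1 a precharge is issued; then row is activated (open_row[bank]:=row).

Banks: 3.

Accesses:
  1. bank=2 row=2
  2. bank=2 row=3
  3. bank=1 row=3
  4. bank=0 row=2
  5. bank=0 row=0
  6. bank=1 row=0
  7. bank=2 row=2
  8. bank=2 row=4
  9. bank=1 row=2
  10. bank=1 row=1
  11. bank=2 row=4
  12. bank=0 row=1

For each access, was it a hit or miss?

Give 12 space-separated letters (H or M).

Answer: M M M M M M M M M M H M

Derivation:
Acc 1: bank2 row2 -> MISS (open row2); precharges=0
Acc 2: bank2 row3 -> MISS (open row3); precharges=1
Acc 3: bank1 row3 -> MISS (open row3); precharges=1
Acc 4: bank0 row2 -> MISS (open row2); precharges=1
Acc 5: bank0 row0 -> MISS (open row0); precharges=2
Acc 6: bank1 row0 -> MISS (open row0); precharges=3
Acc 7: bank2 row2 -> MISS (open row2); precharges=4
Acc 8: bank2 row4 -> MISS (open row4); precharges=5
Acc 9: bank1 row2 -> MISS (open row2); precharges=6
Acc 10: bank1 row1 -> MISS (open row1); precharges=7
Acc 11: bank2 row4 -> HIT
Acc 12: bank0 row1 -> MISS (open row1); precharges=8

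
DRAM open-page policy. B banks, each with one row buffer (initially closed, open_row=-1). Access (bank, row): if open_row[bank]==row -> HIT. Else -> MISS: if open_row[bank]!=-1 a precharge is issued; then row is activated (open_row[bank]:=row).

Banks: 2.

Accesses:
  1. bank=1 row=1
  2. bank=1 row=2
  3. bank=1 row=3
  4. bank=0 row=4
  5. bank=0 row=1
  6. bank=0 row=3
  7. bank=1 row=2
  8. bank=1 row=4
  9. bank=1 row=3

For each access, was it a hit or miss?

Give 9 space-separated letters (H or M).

Acc 1: bank1 row1 -> MISS (open row1); precharges=0
Acc 2: bank1 row2 -> MISS (open row2); precharges=1
Acc 3: bank1 row3 -> MISS (open row3); precharges=2
Acc 4: bank0 row4 -> MISS (open row4); precharges=2
Acc 5: bank0 row1 -> MISS (open row1); precharges=3
Acc 6: bank0 row3 -> MISS (open row3); precharges=4
Acc 7: bank1 row2 -> MISS (open row2); precharges=5
Acc 8: bank1 row4 -> MISS (open row4); precharges=6
Acc 9: bank1 row3 -> MISS (open row3); precharges=7

Answer: M M M M M M M M M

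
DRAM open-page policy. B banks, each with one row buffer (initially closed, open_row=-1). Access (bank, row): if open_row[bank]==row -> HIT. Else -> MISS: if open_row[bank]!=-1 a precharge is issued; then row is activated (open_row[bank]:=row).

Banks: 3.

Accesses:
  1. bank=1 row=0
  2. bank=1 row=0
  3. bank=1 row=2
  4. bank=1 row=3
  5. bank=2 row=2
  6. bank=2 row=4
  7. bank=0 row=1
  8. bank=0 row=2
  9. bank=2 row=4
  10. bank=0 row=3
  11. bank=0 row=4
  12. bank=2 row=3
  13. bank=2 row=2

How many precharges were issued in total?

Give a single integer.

Acc 1: bank1 row0 -> MISS (open row0); precharges=0
Acc 2: bank1 row0 -> HIT
Acc 3: bank1 row2 -> MISS (open row2); precharges=1
Acc 4: bank1 row3 -> MISS (open row3); precharges=2
Acc 5: bank2 row2 -> MISS (open row2); precharges=2
Acc 6: bank2 row4 -> MISS (open row4); precharges=3
Acc 7: bank0 row1 -> MISS (open row1); precharges=3
Acc 8: bank0 row2 -> MISS (open row2); precharges=4
Acc 9: bank2 row4 -> HIT
Acc 10: bank0 row3 -> MISS (open row3); precharges=5
Acc 11: bank0 row4 -> MISS (open row4); precharges=6
Acc 12: bank2 row3 -> MISS (open row3); precharges=7
Acc 13: bank2 row2 -> MISS (open row2); precharges=8

Answer: 8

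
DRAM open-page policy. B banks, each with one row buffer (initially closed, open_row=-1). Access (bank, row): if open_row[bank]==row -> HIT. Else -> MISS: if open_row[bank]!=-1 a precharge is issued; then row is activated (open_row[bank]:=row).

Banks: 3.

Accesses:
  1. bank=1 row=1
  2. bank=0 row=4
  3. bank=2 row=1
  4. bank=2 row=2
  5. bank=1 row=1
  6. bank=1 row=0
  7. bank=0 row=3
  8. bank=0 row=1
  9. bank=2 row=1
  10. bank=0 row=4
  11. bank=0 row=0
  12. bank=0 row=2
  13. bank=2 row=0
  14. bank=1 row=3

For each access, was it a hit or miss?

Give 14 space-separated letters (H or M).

Acc 1: bank1 row1 -> MISS (open row1); precharges=0
Acc 2: bank0 row4 -> MISS (open row4); precharges=0
Acc 3: bank2 row1 -> MISS (open row1); precharges=0
Acc 4: bank2 row2 -> MISS (open row2); precharges=1
Acc 5: bank1 row1 -> HIT
Acc 6: bank1 row0 -> MISS (open row0); precharges=2
Acc 7: bank0 row3 -> MISS (open row3); precharges=3
Acc 8: bank0 row1 -> MISS (open row1); precharges=4
Acc 9: bank2 row1 -> MISS (open row1); precharges=5
Acc 10: bank0 row4 -> MISS (open row4); precharges=6
Acc 11: bank0 row0 -> MISS (open row0); precharges=7
Acc 12: bank0 row2 -> MISS (open row2); precharges=8
Acc 13: bank2 row0 -> MISS (open row0); precharges=9
Acc 14: bank1 row3 -> MISS (open row3); precharges=10

Answer: M M M M H M M M M M M M M M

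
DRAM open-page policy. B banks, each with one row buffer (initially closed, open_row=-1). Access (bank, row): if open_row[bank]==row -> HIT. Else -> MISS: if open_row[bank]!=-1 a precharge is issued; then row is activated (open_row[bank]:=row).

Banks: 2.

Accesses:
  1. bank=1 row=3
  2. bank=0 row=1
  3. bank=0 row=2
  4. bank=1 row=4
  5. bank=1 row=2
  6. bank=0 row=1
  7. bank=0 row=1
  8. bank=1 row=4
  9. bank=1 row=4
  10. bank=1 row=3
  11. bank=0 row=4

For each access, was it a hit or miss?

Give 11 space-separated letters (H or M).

Answer: M M M M M M H M H M M

Derivation:
Acc 1: bank1 row3 -> MISS (open row3); precharges=0
Acc 2: bank0 row1 -> MISS (open row1); precharges=0
Acc 3: bank0 row2 -> MISS (open row2); precharges=1
Acc 4: bank1 row4 -> MISS (open row4); precharges=2
Acc 5: bank1 row2 -> MISS (open row2); precharges=3
Acc 6: bank0 row1 -> MISS (open row1); precharges=4
Acc 7: bank0 row1 -> HIT
Acc 8: bank1 row4 -> MISS (open row4); precharges=5
Acc 9: bank1 row4 -> HIT
Acc 10: bank1 row3 -> MISS (open row3); precharges=6
Acc 11: bank0 row4 -> MISS (open row4); precharges=7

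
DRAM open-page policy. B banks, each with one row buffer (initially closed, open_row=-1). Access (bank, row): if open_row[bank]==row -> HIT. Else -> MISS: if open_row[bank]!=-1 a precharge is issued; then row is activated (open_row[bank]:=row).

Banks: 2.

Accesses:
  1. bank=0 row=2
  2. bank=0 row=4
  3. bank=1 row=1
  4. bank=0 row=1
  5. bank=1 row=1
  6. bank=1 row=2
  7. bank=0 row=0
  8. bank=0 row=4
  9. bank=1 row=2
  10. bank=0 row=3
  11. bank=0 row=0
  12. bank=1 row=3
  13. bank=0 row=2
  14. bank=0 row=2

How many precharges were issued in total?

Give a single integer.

Acc 1: bank0 row2 -> MISS (open row2); precharges=0
Acc 2: bank0 row4 -> MISS (open row4); precharges=1
Acc 3: bank1 row1 -> MISS (open row1); precharges=1
Acc 4: bank0 row1 -> MISS (open row1); precharges=2
Acc 5: bank1 row1 -> HIT
Acc 6: bank1 row2 -> MISS (open row2); precharges=3
Acc 7: bank0 row0 -> MISS (open row0); precharges=4
Acc 8: bank0 row4 -> MISS (open row4); precharges=5
Acc 9: bank1 row2 -> HIT
Acc 10: bank0 row3 -> MISS (open row3); precharges=6
Acc 11: bank0 row0 -> MISS (open row0); precharges=7
Acc 12: bank1 row3 -> MISS (open row3); precharges=8
Acc 13: bank0 row2 -> MISS (open row2); precharges=9
Acc 14: bank0 row2 -> HIT

Answer: 9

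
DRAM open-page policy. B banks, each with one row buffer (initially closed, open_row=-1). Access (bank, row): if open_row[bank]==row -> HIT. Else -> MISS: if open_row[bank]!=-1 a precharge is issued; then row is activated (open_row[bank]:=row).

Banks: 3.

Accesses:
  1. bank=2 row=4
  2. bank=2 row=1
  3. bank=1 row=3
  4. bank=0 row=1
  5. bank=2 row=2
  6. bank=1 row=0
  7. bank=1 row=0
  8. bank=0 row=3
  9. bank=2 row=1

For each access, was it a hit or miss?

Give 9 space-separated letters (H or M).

Answer: M M M M M M H M M

Derivation:
Acc 1: bank2 row4 -> MISS (open row4); precharges=0
Acc 2: bank2 row1 -> MISS (open row1); precharges=1
Acc 3: bank1 row3 -> MISS (open row3); precharges=1
Acc 4: bank0 row1 -> MISS (open row1); precharges=1
Acc 5: bank2 row2 -> MISS (open row2); precharges=2
Acc 6: bank1 row0 -> MISS (open row0); precharges=3
Acc 7: bank1 row0 -> HIT
Acc 8: bank0 row3 -> MISS (open row3); precharges=4
Acc 9: bank2 row1 -> MISS (open row1); precharges=5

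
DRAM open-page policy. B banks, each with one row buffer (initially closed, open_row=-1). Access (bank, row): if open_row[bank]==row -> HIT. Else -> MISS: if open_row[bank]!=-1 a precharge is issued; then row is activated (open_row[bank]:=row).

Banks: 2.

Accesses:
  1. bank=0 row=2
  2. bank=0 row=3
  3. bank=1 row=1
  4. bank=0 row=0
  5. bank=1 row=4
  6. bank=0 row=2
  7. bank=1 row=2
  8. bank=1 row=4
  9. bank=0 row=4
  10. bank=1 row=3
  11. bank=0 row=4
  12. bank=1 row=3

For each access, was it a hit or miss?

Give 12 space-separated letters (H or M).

Acc 1: bank0 row2 -> MISS (open row2); precharges=0
Acc 2: bank0 row3 -> MISS (open row3); precharges=1
Acc 3: bank1 row1 -> MISS (open row1); precharges=1
Acc 4: bank0 row0 -> MISS (open row0); precharges=2
Acc 5: bank1 row4 -> MISS (open row4); precharges=3
Acc 6: bank0 row2 -> MISS (open row2); precharges=4
Acc 7: bank1 row2 -> MISS (open row2); precharges=5
Acc 8: bank1 row4 -> MISS (open row4); precharges=6
Acc 9: bank0 row4 -> MISS (open row4); precharges=7
Acc 10: bank1 row3 -> MISS (open row3); precharges=8
Acc 11: bank0 row4 -> HIT
Acc 12: bank1 row3 -> HIT

Answer: M M M M M M M M M M H H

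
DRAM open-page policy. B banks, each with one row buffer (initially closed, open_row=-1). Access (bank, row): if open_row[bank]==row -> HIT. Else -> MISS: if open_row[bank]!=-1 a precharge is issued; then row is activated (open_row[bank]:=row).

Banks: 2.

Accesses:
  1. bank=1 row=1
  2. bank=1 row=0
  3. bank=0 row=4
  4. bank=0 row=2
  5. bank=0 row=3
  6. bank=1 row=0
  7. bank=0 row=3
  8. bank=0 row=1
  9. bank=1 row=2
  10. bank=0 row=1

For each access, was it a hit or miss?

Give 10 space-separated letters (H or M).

Answer: M M M M M H H M M H

Derivation:
Acc 1: bank1 row1 -> MISS (open row1); precharges=0
Acc 2: bank1 row0 -> MISS (open row0); precharges=1
Acc 3: bank0 row4 -> MISS (open row4); precharges=1
Acc 4: bank0 row2 -> MISS (open row2); precharges=2
Acc 5: bank0 row3 -> MISS (open row3); precharges=3
Acc 6: bank1 row0 -> HIT
Acc 7: bank0 row3 -> HIT
Acc 8: bank0 row1 -> MISS (open row1); precharges=4
Acc 9: bank1 row2 -> MISS (open row2); precharges=5
Acc 10: bank0 row1 -> HIT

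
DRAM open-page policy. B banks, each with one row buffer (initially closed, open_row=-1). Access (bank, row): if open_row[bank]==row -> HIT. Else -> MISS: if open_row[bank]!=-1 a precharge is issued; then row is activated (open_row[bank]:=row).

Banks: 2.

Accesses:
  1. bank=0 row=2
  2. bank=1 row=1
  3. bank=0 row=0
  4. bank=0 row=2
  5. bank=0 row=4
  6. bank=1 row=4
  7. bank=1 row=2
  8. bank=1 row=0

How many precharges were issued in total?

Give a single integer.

Acc 1: bank0 row2 -> MISS (open row2); precharges=0
Acc 2: bank1 row1 -> MISS (open row1); precharges=0
Acc 3: bank0 row0 -> MISS (open row0); precharges=1
Acc 4: bank0 row2 -> MISS (open row2); precharges=2
Acc 5: bank0 row4 -> MISS (open row4); precharges=3
Acc 6: bank1 row4 -> MISS (open row4); precharges=4
Acc 7: bank1 row2 -> MISS (open row2); precharges=5
Acc 8: bank1 row0 -> MISS (open row0); precharges=6

Answer: 6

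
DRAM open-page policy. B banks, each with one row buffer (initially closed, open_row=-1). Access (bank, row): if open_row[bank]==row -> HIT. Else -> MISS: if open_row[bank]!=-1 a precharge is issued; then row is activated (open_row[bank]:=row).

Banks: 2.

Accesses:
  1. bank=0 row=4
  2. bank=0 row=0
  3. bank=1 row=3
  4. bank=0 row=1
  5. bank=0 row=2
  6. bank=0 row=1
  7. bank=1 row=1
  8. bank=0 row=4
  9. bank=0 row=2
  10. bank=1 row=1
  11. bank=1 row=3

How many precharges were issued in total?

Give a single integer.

Acc 1: bank0 row4 -> MISS (open row4); precharges=0
Acc 2: bank0 row0 -> MISS (open row0); precharges=1
Acc 3: bank1 row3 -> MISS (open row3); precharges=1
Acc 4: bank0 row1 -> MISS (open row1); precharges=2
Acc 5: bank0 row2 -> MISS (open row2); precharges=3
Acc 6: bank0 row1 -> MISS (open row1); precharges=4
Acc 7: bank1 row1 -> MISS (open row1); precharges=5
Acc 8: bank0 row4 -> MISS (open row4); precharges=6
Acc 9: bank0 row2 -> MISS (open row2); precharges=7
Acc 10: bank1 row1 -> HIT
Acc 11: bank1 row3 -> MISS (open row3); precharges=8

Answer: 8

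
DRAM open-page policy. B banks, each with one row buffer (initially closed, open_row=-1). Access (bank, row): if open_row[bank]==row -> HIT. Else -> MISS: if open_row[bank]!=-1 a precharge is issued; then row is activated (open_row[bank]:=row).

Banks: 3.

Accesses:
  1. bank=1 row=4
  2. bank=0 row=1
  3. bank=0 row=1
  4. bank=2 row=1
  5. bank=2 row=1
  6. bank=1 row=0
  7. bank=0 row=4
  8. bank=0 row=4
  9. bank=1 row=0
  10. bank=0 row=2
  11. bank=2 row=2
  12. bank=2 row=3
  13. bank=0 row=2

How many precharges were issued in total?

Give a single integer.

Acc 1: bank1 row4 -> MISS (open row4); precharges=0
Acc 2: bank0 row1 -> MISS (open row1); precharges=0
Acc 3: bank0 row1 -> HIT
Acc 4: bank2 row1 -> MISS (open row1); precharges=0
Acc 5: bank2 row1 -> HIT
Acc 6: bank1 row0 -> MISS (open row0); precharges=1
Acc 7: bank0 row4 -> MISS (open row4); precharges=2
Acc 8: bank0 row4 -> HIT
Acc 9: bank1 row0 -> HIT
Acc 10: bank0 row2 -> MISS (open row2); precharges=3
Acc 11: bank2 row2 -> MISS (open row2); precharges=4
Acc 12: bank2 row3 -> MISS (open row3); precharges=5
Acc 13: bank0 row2 -> HIT

Answer: 5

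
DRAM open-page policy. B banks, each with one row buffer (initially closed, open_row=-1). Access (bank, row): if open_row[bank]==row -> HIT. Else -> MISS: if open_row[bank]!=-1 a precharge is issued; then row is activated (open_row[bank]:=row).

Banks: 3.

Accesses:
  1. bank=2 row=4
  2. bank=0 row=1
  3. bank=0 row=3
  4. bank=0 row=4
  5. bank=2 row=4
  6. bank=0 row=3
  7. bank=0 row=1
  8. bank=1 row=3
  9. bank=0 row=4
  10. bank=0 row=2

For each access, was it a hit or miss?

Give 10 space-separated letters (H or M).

Answer: M M M M H M M M M M

Derivation:
Acc 1: bank2 row4 -> MISS (open row4); precharges=0
Acc 2: bank0 row1 -> MISS (open row1); precharges=0
Acc 3: bank0 row3 -> MISS (open row3); precharges=1
Acc 4: bank0 row4 -> MISS (open row4); precharges=2
Acc 5: bank2 row4 -> HIT
Acc 6: bank0 row3 -> MISS (open row3); precharges=3
Acc 7: bank0 row1 -> MISS (open row1); precharges=4
Acc 8: bank1 row3 -> MISS (open row3); precharges=4
Acc 9: bank0 row4 -> MISS (open row4); precharges=5
Acc 10: bank0 row2 -> MISS (open row2); precharges=6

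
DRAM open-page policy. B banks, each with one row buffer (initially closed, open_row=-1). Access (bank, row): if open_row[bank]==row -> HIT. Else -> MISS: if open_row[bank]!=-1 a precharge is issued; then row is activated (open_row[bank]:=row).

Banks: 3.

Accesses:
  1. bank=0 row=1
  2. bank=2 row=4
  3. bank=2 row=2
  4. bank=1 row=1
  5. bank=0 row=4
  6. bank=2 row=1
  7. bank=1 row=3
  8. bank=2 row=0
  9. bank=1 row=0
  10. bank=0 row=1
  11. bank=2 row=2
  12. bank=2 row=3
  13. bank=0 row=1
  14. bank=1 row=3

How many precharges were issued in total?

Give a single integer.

Answer: 10

Derivation:
Acc 1: bank0 row1 -> MISS (open row1); precharges=0
Acc 2: bank2 row4 -> MISS (open row4); precharges=0
Acc 3: bank2 row2 -> MISS (open row2); precharges=1
Acc 4: bank1 row1 -> MISS (open row1); precharges=1
Acc 5: bank0 row4 -> MISS (open row4); precharges=2
Acc 6: bank2 row1 -> MISS (open row1); precharges=3
Acc 7: bank1 row3 -> MISS (open row3); precharges=4
Acc 8: bank2 row0 -> MISS (open row0); precharges=5
Acc 9: bank1 row0 -> MISS (open row0); precharges=6
Acc 10: bank0 row1 -> MISS (open row1); precharges=7
Acc 11: bank2 row2 -> MISS (open row2); precharges=8
Acc 12: bank2 row3 -> MISS (open row3); precharges=9
Acc 13: bank0 row1 -> HIT
Acc 14: bank1 row3 -> MISS (open row3); precharges=10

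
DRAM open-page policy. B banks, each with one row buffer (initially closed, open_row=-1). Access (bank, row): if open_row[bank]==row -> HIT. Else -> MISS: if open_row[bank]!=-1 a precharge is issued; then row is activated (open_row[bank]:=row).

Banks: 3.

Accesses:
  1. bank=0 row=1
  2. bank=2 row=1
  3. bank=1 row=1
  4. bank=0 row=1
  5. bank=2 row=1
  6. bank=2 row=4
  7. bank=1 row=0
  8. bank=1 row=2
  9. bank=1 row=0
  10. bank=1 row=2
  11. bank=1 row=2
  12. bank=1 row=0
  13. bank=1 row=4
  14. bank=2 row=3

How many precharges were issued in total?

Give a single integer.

Answer: 8

Derivation:
Acc 1: bank0 row1 -> MISS (open row1); precharges=0
Acc 2: bank2 row1 -> MISS (open row1); precharges=0
Acc 3: bank1 row1 -> MISS (open row1); precharges=0
Acc 4: bank0 row1 -> HIT
Acc 5: bank2 row1 -> HIT
Acc 6: bank2 row4 -> MISS (open row4); precharges=1
Acc 7: bank1 row0 -> MISS (open row0); precharges=2
Acc 8: bank1 row2 -> MISS (open row2); precharges=3
Acc 9: bank1 row0 -> MISS (open row0); precharges=4
Acc 10: bank1 row2 -> MISS (open row2); precharges=5
Acc 11: bank1 row2 -> HIT
Acc 12: bank1 row0 -> MISS (open row0); precharges=6
Acc 13: bank1 row4 -> MISS (open row4); precharges=7
Acc 14: bank2 row3 -> MISS (open row3); precharges=8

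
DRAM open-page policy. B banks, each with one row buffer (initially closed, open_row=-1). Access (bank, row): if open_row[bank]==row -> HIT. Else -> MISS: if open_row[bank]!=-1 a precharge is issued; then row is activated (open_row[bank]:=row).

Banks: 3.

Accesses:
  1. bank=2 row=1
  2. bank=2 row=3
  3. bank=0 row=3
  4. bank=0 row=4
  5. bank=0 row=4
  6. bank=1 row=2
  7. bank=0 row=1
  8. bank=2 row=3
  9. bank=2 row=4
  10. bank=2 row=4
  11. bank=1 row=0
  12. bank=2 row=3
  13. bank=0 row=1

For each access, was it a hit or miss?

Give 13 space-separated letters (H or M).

Acc 1: bank2 row1 -> MISS (open row1); precharges=0
Acc 2: bank2 row3 -> MISS (open row3); precharges=1
Acc 3: bank0 row3 -> MISS (open row3); precharges=1
Acc 4: bank0 row4 -> MISS (open row4); precharges=2
Acc 5: bank0 row4 -> HIT
Acc 6: bank1 row2 -> MISS (open row2); precharges=2
Acc 7: bank0 row1 -> MISS (open row1); precharges=3
Acc 8: bank2 row3 -> HIT
Acc 9: bank2 row4 -> MISS (open row4); precharges=4
Acc 10: bank2 row4 -> HIT
Acc 11: bank1 row0 -> MISS (open row0); precharges=5
Acc 12: bank2 row3 -> MISS (open row3); precharges=6
Acc 13: bank0 row1 -> HIT

Answer: M M M M H M M H M H M M H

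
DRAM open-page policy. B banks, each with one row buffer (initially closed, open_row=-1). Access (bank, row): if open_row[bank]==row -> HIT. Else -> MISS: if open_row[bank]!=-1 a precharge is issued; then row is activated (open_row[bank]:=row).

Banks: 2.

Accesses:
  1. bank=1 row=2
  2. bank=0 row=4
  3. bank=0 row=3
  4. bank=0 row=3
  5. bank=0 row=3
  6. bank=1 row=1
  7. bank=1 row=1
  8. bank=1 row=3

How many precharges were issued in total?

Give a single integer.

Acc 1: bank1 row2 -> MISS (open row2); precharges=0
Acc 2: bank0 row4 -> MISS (open row4); precharges=0
Acc 3: bank0 row3 -> MISS (open row3); precharges=1
Acc 4: bank0 row3 -> HIT
Acc 5: bank0 row3 -> HIT
Acc 6: bank1 row1 -> MISS (open row1); precharges=2
Acc 7: bank1 row1 -> HIT
Acc 8: bank1 row3 -> MISS (open row3); precharges=3

Answer: 3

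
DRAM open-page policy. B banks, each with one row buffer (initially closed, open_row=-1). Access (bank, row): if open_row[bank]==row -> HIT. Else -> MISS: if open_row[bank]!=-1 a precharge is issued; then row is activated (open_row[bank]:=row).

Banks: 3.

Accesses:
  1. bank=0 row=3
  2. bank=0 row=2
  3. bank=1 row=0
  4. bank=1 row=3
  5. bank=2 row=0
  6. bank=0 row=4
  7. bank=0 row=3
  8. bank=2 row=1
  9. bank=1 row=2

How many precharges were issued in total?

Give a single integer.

Acc 1: bank0 row3 -> MISS (open row3); precharges=0
Acc 2: bank0 row2 -> MISS (open row2); precharges=1
Acc 3: bank1 row0 -> MISS (open row0); precharges=1
Acc 4: bank1 row3 -> MISS (open row3); precharges=2
Acc 5: bank2 row0 -> MISS (open row0); precharges=2
Acc 6: bank0 row4 -> MISS (open row4); precharges=3
Acc 7: bank0 row3 -> MISS (open row3); precharges=4
Acc 8: bank2 row1 -> MISS (open row1); precharges=5
Acc 9: bank1 row2 -> MISS (open row2); precharges=6

Answer: 6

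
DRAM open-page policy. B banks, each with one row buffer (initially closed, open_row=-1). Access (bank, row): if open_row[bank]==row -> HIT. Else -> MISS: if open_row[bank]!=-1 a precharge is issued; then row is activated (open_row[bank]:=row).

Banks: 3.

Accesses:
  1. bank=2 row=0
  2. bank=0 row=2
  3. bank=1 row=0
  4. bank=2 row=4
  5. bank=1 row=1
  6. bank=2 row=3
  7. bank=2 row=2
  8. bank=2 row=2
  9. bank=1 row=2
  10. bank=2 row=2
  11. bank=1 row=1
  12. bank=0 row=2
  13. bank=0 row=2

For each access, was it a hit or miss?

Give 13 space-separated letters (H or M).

Answer: M M M M M M M H M H M H H

Derivation:
Acc 1: bank2 row0 -> MISS (open row0); precharges=0
Acc 2: bank0 row2 -> MISS (open row2); precharges=0
Acc 3: bank1 row0 -> MISS (open row0); precharges=0
Acc 4: bank2 row4 -> MISS (open row4); precharges=1
Acc 5: bank1 row1 -> MISS (open row1); precharges=2
Acc 6: bank2 row3 -> MISS (open row3); precharges=3
Acc 7: bank2 row2 -> MISS (open row2); precharges=4
Acc 8: bank2 row2 -> HIT
Acc 9: bank1 row2 -> MISS (open row2); precharges=5
Acc 10: bank2 row2 -> HIT
Acc 11: bank1 row1 -> MISS (open row1); precharges=6
Acc 12: bank0 row2 -> HIT
Acc 13: bank0 row2 -> HIT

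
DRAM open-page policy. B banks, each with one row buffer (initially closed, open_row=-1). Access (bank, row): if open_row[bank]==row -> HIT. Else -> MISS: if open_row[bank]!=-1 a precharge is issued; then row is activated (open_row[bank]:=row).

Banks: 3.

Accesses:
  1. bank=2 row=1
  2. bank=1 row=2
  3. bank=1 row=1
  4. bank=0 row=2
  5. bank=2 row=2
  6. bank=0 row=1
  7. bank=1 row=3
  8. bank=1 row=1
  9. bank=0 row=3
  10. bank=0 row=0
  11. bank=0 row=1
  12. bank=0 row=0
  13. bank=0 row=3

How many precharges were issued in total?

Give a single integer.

Answer: 10

Derivation:
Acc 1: bank2 row1 -> MISS (open row1); precharges=0
Acc 2: bank1 row2 -> MISS (open row2); precharges=0
Acc 3: bank1 row1 -> MISS (open row1); precharges=1
Acc 4: bank0 row2 -> MISS (open row2); precharges=1
Acc 5: bank2 row2 -> MISS (open row2); precharges=2
Acc 6: bank0 row1 -> MISS (open row1); precharges=3
Acc 7: bank1 row3 -> MISS (open row3); precharges=4
Acc 8: bank1 row1 -> MISS (open row1); precharges=5
Acc 9: bank0 row3 -> MISS (open row3); precharges=6
Acc 10: bank0 row0 -> MISS (open row0); precharges=7
Acc 11: bank0 row1 -> MISS (open row1); precharges=8
Acc 12: bank0 row0 -> MISS (open row0); precharges=9
Acc 13: bank0 row3 -> MISS (open row3); precharges=10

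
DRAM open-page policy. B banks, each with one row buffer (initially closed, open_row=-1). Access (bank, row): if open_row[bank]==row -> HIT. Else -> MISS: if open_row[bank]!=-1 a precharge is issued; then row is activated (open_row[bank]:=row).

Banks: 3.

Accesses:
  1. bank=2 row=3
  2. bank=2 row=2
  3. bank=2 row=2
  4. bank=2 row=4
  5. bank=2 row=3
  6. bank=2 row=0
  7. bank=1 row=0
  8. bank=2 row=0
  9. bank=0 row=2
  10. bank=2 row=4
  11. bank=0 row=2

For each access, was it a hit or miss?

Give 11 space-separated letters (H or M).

Acc 1: bank2 row3 -> MISS (open row3); precharges=0
Acc 2: bank2 row2 -> MISS (open row2); precharges=1
Acc 3: bank2 row2 -> HIT
Acc 4: bank2 row4 -> MISS (open row4); precharges=2
Acc 5: bank2 row3 -> MISS (open row3); precharges=3
Acc 6: bank2 row0 -> MISS (open row0); precharges=4
Acc 7: bank1 row0 -> MISS (open row0); precharges=4
Acc 8: bank2 row0 -> HIT
Acc 9: bank0 row2 -> MISS (open row2); precharges=4
Acc 10: bank2 row4 -> MISS (open row4); precharges=5
Acc 11: bank0 row2 -> HIT

Answer: M M H M M M M H M M H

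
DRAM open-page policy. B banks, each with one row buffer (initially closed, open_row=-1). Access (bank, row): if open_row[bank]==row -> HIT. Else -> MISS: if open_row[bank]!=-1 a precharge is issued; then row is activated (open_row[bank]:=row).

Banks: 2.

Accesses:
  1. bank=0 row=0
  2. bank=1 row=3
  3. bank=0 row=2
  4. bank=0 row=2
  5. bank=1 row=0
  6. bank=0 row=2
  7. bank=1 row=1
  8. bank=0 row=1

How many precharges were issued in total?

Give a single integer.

Acc 1: bank0 row0 -> MISS (open row0); precharges=0
Acc 2: bank1 row3 -> MISS (open row3); precharges=0
Acc 3: bank0 row2 -> MISS (open row2); precharges=1
Acc 4: bank0 row2 -> HIT
Acc 5: bank1 row0 -> MISS (open row0); precharges=2
Acc 6: bank0 row2 -> HIT
Acc 7: bank1 row1 -> MISS (open row1); precharges=3
Acc 8: bank0 row1 -> MISS (open row1); precharges=4

Answer: 4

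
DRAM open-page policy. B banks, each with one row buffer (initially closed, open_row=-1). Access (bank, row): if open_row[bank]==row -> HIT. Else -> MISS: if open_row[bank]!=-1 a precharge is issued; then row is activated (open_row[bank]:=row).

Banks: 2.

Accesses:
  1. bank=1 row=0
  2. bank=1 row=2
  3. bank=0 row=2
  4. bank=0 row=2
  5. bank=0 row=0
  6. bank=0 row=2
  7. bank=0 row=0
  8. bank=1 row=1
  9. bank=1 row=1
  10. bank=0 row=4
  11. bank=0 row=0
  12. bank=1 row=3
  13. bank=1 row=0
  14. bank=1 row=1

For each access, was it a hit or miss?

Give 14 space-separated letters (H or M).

Acc 1: bank1 row0 -> MISS (open row0); precharges=0
Acc 2: bank1 row2 -> MISS (open row2); precharges=1
Acc 3: bank0 row2 -> MISS (open row2); precharges=1
Acc 4: bank0 row2 -> HIT
Acc 5: bank0 row0 -> MISS (open row0); precharges=2
Acc 6: bank0 row2 -> MISS (open row2); precharges=3
Acc 7: bank0 row0 -> MISS (open row0); precharges=4
Acc 8: bank1 row1 -> MISS (open row1); precharges=5
Acc 9: bank1 row1 -> HIT
Acc 10: bank0 row4 -> MISS (open row4); precharges=6
Acc 11: bank0 row0 -> MISS (open row0); precharges=7
Acc 12: bank1 row3 -> MISS (open row3); precharges=8
Acc 13: bank1 row0 -> MISS (open row0); precharges=9
Acc 14: bank1 row1 -> MISS (open row1); precharges=10

Answer: M M M H M M M M H M M M M M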